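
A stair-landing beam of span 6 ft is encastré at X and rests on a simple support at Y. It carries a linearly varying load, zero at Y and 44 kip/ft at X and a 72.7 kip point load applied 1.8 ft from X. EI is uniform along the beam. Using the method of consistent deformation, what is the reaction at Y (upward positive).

Remove the prop at Y; the released (primary) structure is a cantilever built in at X.
Downward deflection at the released point Y due to the loads:
  triangular load, peak 44 at the fixed end: w₀L⁴/(30EI) = 1901/EI
  point load 72.7 at a = 1.8: Pa²(3L − a)/(6EI) = 636/EI
  δ_0 = 2537/EI
Flexibility coefficient — unit upward force at Y: δ_{YY} = L³/(3EI) = 72/EI.
Compatibility at Y: δ_0 − R_Y·δ_{YY} = 0, so R_Y = 2537/72 = 35.23 kip.

R_Y = 35.23 kip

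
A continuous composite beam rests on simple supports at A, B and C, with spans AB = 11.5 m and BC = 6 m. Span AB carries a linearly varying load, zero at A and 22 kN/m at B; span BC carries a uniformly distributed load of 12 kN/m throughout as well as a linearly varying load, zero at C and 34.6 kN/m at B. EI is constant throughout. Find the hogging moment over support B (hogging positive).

M_B = 174.4 kN·m

Insert a hinge at B; M_B is the redundant, and each span becomes simply supported.
Discontinuity in slope at B on the released structure — sum the simple-span end rotations:
  span AB: triangular load, peak 22: w₀L³/(45EI) = 743.5/EI
  span BC: UDL 12: wL³/(24EI) = 108/EI
  span BC: triangular load, peak 34.6: w₀L³/(45EI) = 166.1/EI
  relative rotation θ_0 = (743.5 + 274.1)/EI = 1018/EI
A unit hogging moment at B produces rotation L₁/(3EI) + L₂/(3EI) = 5.833/EI.
Compatibility: M_B·(L₁+L₂)/(3EI) = θ_0, giving M_B = 174.4 kN·m (hogging).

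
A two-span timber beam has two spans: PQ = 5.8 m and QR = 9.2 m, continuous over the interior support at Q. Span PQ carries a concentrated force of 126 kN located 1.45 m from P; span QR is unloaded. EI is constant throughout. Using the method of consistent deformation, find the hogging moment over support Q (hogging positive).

Take M_Q as the redundant. Released structure: two simple spans PQ and QR with a hinge at Q.
End slopes at the hinge Q, treating each span as simply supported:
  span PQ: point load 126 at a = 1.45: Pab(L + a)/(6LEI) = 165.6/EI
  relative rotation θ_0 = (165.6 + 0)/EI = 165.6/EI
A unit hogging moment at Q produces rotation L₁/(3EI) + L₂/(3EI) = 5/EI.
Compatibility: M_Q·(L₁+L₂)/(3EI) = θ_0, giving M_Q = 33.11 kN·m (hogging).

M_Q = 33.11 kN·m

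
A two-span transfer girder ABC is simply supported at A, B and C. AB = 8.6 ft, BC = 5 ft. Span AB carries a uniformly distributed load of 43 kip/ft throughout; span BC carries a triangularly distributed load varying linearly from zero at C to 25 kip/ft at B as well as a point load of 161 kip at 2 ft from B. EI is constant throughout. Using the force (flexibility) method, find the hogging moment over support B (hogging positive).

Insert a hinge at B; M_B is the redundant, and each span becomes simply supported.
Discontinuity in slope at B on the released structure — sum the simple-span end rotations:
  span AB: UDL 43: wL³/(24EI) = 1140/EI
  span BC: triangular load, peak 25: w₀L³/(45EI) = 69.44/EI
  span BC: point load 161 at a = 2: Pab(L + b)/(6LEI) = 257.6/EI
  relative rotation θ_0 = (1140 + 327)/EI = 1467/EI
A unit hogging moment at B produces rotation L₁/(3EI) + L₂/(3EI) = 4.533/EI.
Compatibility: M_B·(L₁+L₂)/(3EI) = θ_0, giving M_B = 323.5 kip·ft (hogging).

M_B = 323.5 kip·ft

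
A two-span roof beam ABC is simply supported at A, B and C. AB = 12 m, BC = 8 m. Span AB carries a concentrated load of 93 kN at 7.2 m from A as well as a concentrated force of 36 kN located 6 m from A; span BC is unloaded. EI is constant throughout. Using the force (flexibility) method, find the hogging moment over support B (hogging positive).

Take M_B as the redundant. Released structure: two simple spans AB and BC with a hinge at B.
End slopes at the hinge B, treating each span as simply supported:
  span AB: point load 93 at a = 7.2: Pab(L + a)/(6LEI) = 857.1/EI
  span AB: point load 36 at a = 6: Pab(L + a)/(6LEI) = 324/EI
  relative rotation θ_0 = (1181 + 0)/EI = 1181/EI
A unit hogging moment at B produces rotation L₁/(3EI) + L₂/(3EI) = 6.667/EI.
Compatibility: M_B·(L₁+L₂)/(3EI) = θ_0, giving M_B = 177.2 kN·m (hogging).

M_B = 177.2 kN·m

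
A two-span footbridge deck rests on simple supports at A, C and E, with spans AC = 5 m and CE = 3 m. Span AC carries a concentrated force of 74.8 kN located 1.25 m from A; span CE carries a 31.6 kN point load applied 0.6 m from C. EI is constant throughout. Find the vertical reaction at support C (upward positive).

R_C = 61.32 kN

Insert a hinge at C; M_C is the redundant, and each span becomes simply supported.
End slopes at the hinge C, treating each span as simply supported:
  span AC: point load 74.8 at a = 1.25: Pab(L + a)/(6LEI) = 73.05/EI
  span CE: point load 31.6 at a = 0.6: Pab(L + b)/(6LEI) = 13.65/EI
  relative rotation θ_0 = (73.05 + 13.65)/EI = 86.7/EI
A unit hogging moment at C produces rotation L₁/(3EI) + L₂/(3EI) = 2.667/EI.
Compatibility: M_C·(L₁+L₂)/(3EI) = θ_0, giving M_C = 32.51 kN·m (hogging).
Span AC, ΣM about A with M_C applied at C: R_C^{AC}·5 = 93.5 + 32.51, so R_C^{AC} = 25.2 kN and R_A = 74.8 − 25.2 = 49.6 kN.
Span CE, ΣM about E: R_C^{CE}·3 = 75.84 + 32.51, so R_C^{CE} = 36.12 kN and R_E = 31.6 − 36.12 = -4.517 kN.
R_C = 25.2 + 36.12 = 61.32 kN.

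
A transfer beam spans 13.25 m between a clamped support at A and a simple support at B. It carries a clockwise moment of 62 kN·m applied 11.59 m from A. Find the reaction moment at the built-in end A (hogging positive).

Remove the prop at B; the released (primary) structure is a cantilever built in at A.
Primary-structure tip deflection at B by superposition:
  clockwise couple 62 at a = 11.59: M₀a(2L − a)/(2EI) = 5357/EI
Tip deflection under a unit load at B: L³/(3EI) = 775.4/EI.
Compatibility at B: δ_0 − R_B·δ_{BB} = 0, so R_B = 5357/775.4 = 6.909 kN.
Moment equilibrium about A: M_A = Σ(load moments about A) − R_B·L = 62 − 6.909×13.25 = -29.54 kN·m.

M_A = -29.54 kN·m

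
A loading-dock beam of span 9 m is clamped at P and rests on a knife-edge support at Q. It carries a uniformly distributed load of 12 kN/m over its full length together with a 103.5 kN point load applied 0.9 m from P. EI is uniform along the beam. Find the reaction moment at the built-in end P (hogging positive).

M_P = 201.1 kN·m

Choose R_Q as the redundant. The primary structure is the cantilever fixed at P.
Free-end deflection of the primary structure under the applied loading (downward +):
  UDL 12: wL⁴/(8EI) = 9842/EI
  point load 103.5 at a = 0.9: Pa²(3L − a)/(6EI) = 364.7/EI
  δ_0 = 10206/EI
Tip deflection under a unit load at Q: L³/(3EI) = 243/EI.
The prop prevents deflection at Q: R_Q = δ_0/δ_{QQ} = 10206/243 = 42 kN.
Moment equilibrium about P: M_P = Σ(load moments about P) − R_Q·L = 579.1 − 42×9 = 201.1 kN·m.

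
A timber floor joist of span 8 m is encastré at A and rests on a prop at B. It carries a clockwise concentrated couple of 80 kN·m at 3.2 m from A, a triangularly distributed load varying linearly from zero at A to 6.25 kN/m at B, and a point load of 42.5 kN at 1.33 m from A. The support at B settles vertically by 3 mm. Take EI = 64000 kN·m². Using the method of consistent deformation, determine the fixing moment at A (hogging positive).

M_A = 78.74 kN·m

Remove the prop at B; the released (primary) structure is a cantilever built in at A.
Free-end deflection of the primary structure under the applied loading (downward +):
  clockwise couple 80 at a = 3.2: M₀a(2L − a)/(2EI) = 1638/EI
  triangular load, peak 6.25 at the free end: 11w₀L⁴/(120EI) = 2347/EI
  point load 42.5 at a = 1.33: Pa²(3L − a)/(6EI) = 284/EI
  δ_0 = 4269/EI
Flexibility coefficient — unit upward force at B: δ_{BB} = L³/(3EI) = 170.7/EI.
With EI = 64000 kN·m²: δ_0 = 0.066705 m and δ_{BB} = 0.002667 m/kN.
Compatibility — the beam at B must follow the support down by 0.003 m: δ_0 − R_B·δ_{BB} = 0.003, so R_B = (0.066705 − 0.003)/0.002667 = 23.89 kN.
Moment equilibrium about A: M_A = Σ(load moments about A) − R_B·L = 269.9 − 23.89×8 = 78.74 kN·m.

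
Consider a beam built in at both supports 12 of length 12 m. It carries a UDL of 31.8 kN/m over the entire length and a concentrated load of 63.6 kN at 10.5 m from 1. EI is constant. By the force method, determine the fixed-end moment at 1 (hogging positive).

Take the two fixed-end moments M_1, M_2 as redundants; the released structure is the simple span 12.
On the primary (simply-supported) span, the end slopes from the loading are:
  at 1: UDL 31.8: wL³/(24EI) = 2290/EI
  at 2: UDL 31.8: wL³/(24EI) = 2290/EI
  at 1: point load 63.6 at a = 10.5: Pab(L + b)/(6LEI) = 187.8/EI
  at 2: point load 63.6 at a = 10.5: Pab(L + a)/(6LEI) = 313/EI
  θ_10 = 2477/EI,  θ_20 = 2603/EI
Flexibility coefficients: a unit moment at one end gives L/(3EI) there and L/(6EI) at the far end, so f₁₁ = f₂₂ = 4/EI and f₁₂ = f₂₁ = 2/EI.
Compatibility — zero rotation at each built-in end:
  4 M_1 + 2 M_2 = 2477
  2 M_1 + 4 M_2 = 2603
Solving the pair gives M_1 = 392 kN·m and M_2 = 454.6 kN·m (hogging).

M_1 = 392 kN·m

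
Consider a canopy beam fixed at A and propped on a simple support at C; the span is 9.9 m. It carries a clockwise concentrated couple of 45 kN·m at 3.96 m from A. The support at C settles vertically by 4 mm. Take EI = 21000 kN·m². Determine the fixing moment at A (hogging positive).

Remove the prop at C; the released (primary) structure is a cantilever built in at A.
Downward deflection at the released point C due to the loads:
  clockwise couple 45 at a = 3.96: M₀a(2L − a)/(2EI) = 1411/EI
Flexibility coefficient — unit upward force at C: δ_{CC} = L³/(3EI) = 323.4/EI.
With EI = 21000 kN·m²: δ_0 = 0.067207 m and δ_{CC} = 0.015402 m/kN.
Compatibility — the beam at C must follow the support down by 0.004 m: δ_0 − R_C·δ_{CC} = 0.004, so R_C = (0.067207 − 0.004)/0.015402 = 4.104 kN.
Moment equilibrium about A: M_A = Σ(load moments about A) − R_C·L = 45 − 4.104×9.9 = 4.371 kN·m.

M_A = 4.371 kN·m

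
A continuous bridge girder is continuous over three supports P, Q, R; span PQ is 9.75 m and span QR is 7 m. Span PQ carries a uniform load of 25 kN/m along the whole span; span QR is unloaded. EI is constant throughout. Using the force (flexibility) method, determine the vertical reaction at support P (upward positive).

Take M_Q as the redundant. Released structure: two simple spans PQ and QR with a hinge at Q.
Discontinuity in slope at Q on the released structure — sum the simple-span end rotations:
  span PQ: UDL 25: wL³/(24EI) = 965.5/EI
  relative rotation θ_0 = (965.5 + 0)/EI = 965.5/EI
A unit hogging moment at Q produces rotation L₁/(3EI) + L₂/(3EI) = 5.583/EI.
Slope continuity at Q: θ_0 = M_Q·5.583/EI, so M_Q = 965.5/5.583 = 172.9 kN·m (hogging).
Span PQ, ΣM about P with M_Q applied at Q: R_Q^{PQ}·9.75 = 1188 + 172.9, so R_Q^{PQ} = 139.6 kN and R_P = 243.8 − 139.6 = 104.1 kN.

R_P = 104.1 kN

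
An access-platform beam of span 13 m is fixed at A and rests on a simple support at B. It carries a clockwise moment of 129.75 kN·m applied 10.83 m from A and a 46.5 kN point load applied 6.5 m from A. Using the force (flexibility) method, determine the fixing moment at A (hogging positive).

M_A = 53.89 kN·m

Take the reaction at B as the redundant and release it; the primary structure is a cantilever fixed at A.
Deflection at B on the released cantilever, summing each load's contribution:
  clockwise couple 129.75 at a = 10.83: M₀a(2L − a)/(2EI) = 10658/EI
  point load 46.5 at a = 6.5: Pa²(3L − a)/(6EI) = 10642/EI
  δ_0 = 21300/EI
Tip deflection under a unit load at B: L³/(3EI) = 732.3/EI.
Compatibility at B: δ_0 − R_B·δ_{BB} = 0, so R_B = 21300/732.3 = 29.09 kN.
Moment equilibrium about A: M_A = Σ(load moments about A) − R_B·L = 432 − 29.09×13 = 53.89 kN·m.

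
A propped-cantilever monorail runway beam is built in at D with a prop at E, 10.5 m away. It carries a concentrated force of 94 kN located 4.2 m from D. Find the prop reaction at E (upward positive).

R_E = 19.55 kN

Choose R_E as the redundant. The primary structure is the cantilever fixed at D.
Primary-structure tip deflection at E by superposition:
  point load 94 at a = 4.2: Pa²(3L − a)/(6EI) = 7545/EI
Tip deflection under a unit load at E: L³/(3EI) = 385.9/EI.
The prop prevents deflection at E: R_E = δ_0/δ_{EE} = 7545/385.9 = 19.55 kN.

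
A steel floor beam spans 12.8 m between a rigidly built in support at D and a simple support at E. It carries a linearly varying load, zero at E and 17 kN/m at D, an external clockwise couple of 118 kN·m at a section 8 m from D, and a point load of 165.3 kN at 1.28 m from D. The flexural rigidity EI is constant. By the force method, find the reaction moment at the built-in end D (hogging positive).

Take the reaction at E as the redundant and release it; the primary structure is a cantilever fixed at D.
Free-end deflection of the primary structure under the applied loading (downward +):
  triangular load, peak 17 at the fixed end: w₀L⁴/(30EI) = 15211/EI
  clockwise couple 118 at a = 8: M₀a(2L − a)/(2EI) = 8307/EI
  point load 165.3 at a = 1.28: Pa²(3L − a)/(6EI) = 1676/EI
  δ_0 = 25194/EI
Flexibility coefficient — unit upward force at E: δ_{EE} = L³/(3EI) = 699.1/EI.
Compatibility at E: δ_0 − R_E·δ_{EE} = 0, so R_E = 25194/699.1 = 36.04 kN.
Moment equilibrium about D: M_D = Σ(load moments about D) − R_E·L = 793.8 − 36.04×12.8 = 332.5 kN·m.

M_D = 332.5 kN·m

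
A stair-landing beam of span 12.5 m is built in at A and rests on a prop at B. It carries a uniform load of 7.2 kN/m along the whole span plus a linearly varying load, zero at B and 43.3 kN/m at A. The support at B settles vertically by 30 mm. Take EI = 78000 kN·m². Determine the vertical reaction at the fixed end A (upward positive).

Release the roller at B. Primary structure: cantilever fixed at A.
Downward deflection at the released point B due to the loads:
  UDL 7.2: wL⁴/(8EI) = 21973/EI
  triangular load, peak 43.3 at the fixed end: w₀L⁴/(30EI) = 35238/EI
  δ_0 = 57210/EI
Tip deflection under a unit load at B: L³/(3EI) = 651/EI.
With EI = 78000 kN·m²: δ_0 = 0.73347 m and δ_{BB} = 0.008347 m/kN.
Compatibility — the beam at B must follow the support down by 0.03 m: δ_0 − R_B·δ_{BB} = 0.03, so R_B = (0.73347 − 0.03)/0.008347 = 84.28 kN.
Vertical equilibrium: R_A = ΣP − R_B = 360.6 − 84.28 = 276.3 kN.

R_A = 276.3 kN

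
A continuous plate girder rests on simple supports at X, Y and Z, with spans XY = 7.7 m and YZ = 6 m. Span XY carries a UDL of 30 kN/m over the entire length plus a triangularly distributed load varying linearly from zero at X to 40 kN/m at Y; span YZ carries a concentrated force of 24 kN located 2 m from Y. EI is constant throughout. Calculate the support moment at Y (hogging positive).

Release continuity at Y by inserting a hinge; the redundant is the internal moment M_Y. The primary structure is two simply-supported spans XY and YZ.
Discontinuity in slope at Y on the released structure — sum the simple-span end rotations:
  span XY: UDL 30: wL³/(24EI) = 570.7/EI
  span XY: triangular load, peak 40: w₀L³/(45EI) = 405.8/EI
  span YZ: point load 24 at a = 2: Pab(L + b)/(6LEI) = 53.33/EI
  relative rotation θ_0 = (976.5 + 53.33)/EI = 1030/EI
A unit hogging moment at Y produces rotation L₁/(3EI) + L₂/(3EI) = 4.567/EI.
Slope continuity at Y: θ_0 = M_Y·4.567/EI, so M_Y = 1030/4.567 = 225.5 kN·m (hogging).

M_Y = 225.5 kN·m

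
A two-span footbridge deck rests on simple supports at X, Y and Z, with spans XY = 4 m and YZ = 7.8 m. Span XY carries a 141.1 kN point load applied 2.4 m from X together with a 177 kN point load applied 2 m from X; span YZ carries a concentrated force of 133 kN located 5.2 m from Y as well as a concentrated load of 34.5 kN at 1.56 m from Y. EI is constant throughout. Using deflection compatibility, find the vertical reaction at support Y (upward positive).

Take M_Y as the redundant. Released structure: two simple spans XY and YZ with a hinge at Y.
Discontinuity in slope at Y on the released structure — sum the simple-span end rotations:
  span XY: point load 141.1 at a = 2.4: Pab(L + a)/(6LEI) = 144.5/EI
  span XY: point load 177 at a = 2: Pab(L + a)/(6LEI) = 177/EI
  span YZ: point load 133 at a = 5.2: Pab(L + b)/(6LEI) = 399.6/EI
  span YZ: point load 34.5 at a = 1.56: Pab(L + b)/(6LEI) = 100.8/EI
  relative rotation θ_0 = (321.5 + 500.3)/EI = 821.8/EI
A unit hogging moment at Y produces rotation L₁/(3EI) + L₂/(3EI) = 3.933/EI.
Compatibility: M_Y·(L₁+L₂)/(3EI) = θ_0, giving M_Y = 208.9 kN·m (hogging).
Span XY, ΣM about X with M_Y applied at Y: R_Y^{XY}·4 = 692.6 + 208.9, so R_Y^{XY} = 225.4 kN and R_X = 318.1 − 225.4 = 92.71 kN.
Span YZ, ΣM about Z: R_Y^{YZ}·7.8 = 561.1 + 208.9, so R_Y^{YZ} = 98.72 kN and R_Z = 167.5 − 98.72 = 68.78 kN.
R_Y = 225.4 + 98.72 = 324.1 kN.

R_Y = 324.1 kN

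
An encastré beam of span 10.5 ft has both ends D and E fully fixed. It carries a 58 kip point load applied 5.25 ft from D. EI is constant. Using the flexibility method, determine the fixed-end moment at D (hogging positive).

Take the two fixed-end moments M_D, M_E as redundants; the released structure is the simple span DE.
On the primary (simply-supported) span, the end slopes from the loading are:
  at D: point load 58 at a = 5.25: Pab(L + b)/(6LEI) = 399.7/EI
  at E: point load 58 at a = 5.25: Pab(L + a)/(6LEI) = 399.7/EI
  θ_D0 = 399.7/EI,  θ_E0 = 399.7/EI
Flexibility coefficients: a unit moment at one end gives L/(3EI) there and L/(6EI) at the far end, so f₁₁ = f₂₂ = 3.5/EI and f₁₂ = f₂₁ = 1.75/EI.
Compatibility — zero rotation at each built-in end:
  3.5 M_D + 1.75 M_E = 399.7
  1.75 M_D + 3.5 M_E = 399.7
Solving the pair gives M_D = 76.12 kip·ft and M_E = 76.12 kip·ft (hogging).

M_D = 76.12 kip·ft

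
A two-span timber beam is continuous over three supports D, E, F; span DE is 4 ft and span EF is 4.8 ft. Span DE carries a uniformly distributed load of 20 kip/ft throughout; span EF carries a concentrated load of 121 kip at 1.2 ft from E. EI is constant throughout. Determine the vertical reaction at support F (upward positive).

Release continuity at E by inserting a hinge; the redundant is the internal moment M_E. The primary structure is two simply-supported spans DE and EF.
Rotations at E on the released spans (each span's end-slope, ×1/EI):
  span DE: UDL 20: wL³/(24EI) = 53.33/EI
  span EF: point load 121 at a = 1.2: Pab(L + b)/(6LEI) = 152.5/EI
  relative rotation θ_0 = (53.33 + 152.5)/EI = 205.8/EI
A unit hogging moment at E produces rotation L₁/(3EI) + L₂/(3EI) = 2.933/EI.
Slope continuity at E: θ_0 = M_E·2.933/EI, so M_E = 205.8/2.933 = 70.16 kip·ft (hogging).
Span EF, ΣM about F: R_E^{EF}·4.8 = 435.6 + 70.16, so R_E^{EF} = 105.4 kip and R_F = 121 − 105.4 = 15.63 kip.

R_F = 15.63 kip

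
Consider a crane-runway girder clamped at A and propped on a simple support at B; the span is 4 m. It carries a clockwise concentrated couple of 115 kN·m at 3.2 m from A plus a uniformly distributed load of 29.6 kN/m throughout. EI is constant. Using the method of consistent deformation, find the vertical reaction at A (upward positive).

R_A = 32.6 kN

Take the reaction at B as the redundant and release it; the primary structure is a cantilever fixed at A.
Deflection at B on the released cantilever, summing each load's contribution:
  clockwise couple 115 at a = 3.2: M₀a(2L − a)/(2EI) = 883.2/EI
  UDL 29.6: wL⁴/(8EI) = 947.2/EI
  δ_0 = 1830/EI
Flexibility coefficient — unit upward force at B: δ_{BB} = L³/(3EI) = 21.33/EI.
The prop prevents deflection at B: R_B = δ_0/δ_{BB} = 1830/21.33 = 85.8 kN.
Vertical equilibrium: R_A = ΣP − R_B = 118.4 − 85.8 = 32.6 kN.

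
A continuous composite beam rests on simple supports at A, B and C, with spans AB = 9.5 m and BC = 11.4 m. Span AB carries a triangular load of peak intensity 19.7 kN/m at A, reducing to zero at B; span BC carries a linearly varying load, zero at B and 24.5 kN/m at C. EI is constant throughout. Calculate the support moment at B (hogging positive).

M_B = 148.5 kN·m

Take M_B as the redundant. Released structure: two simple spans AB and BC with a hinge at B.
End slopes at the hinge B, treating each span as simply supported:
  span AB: triangular load, peak 19.7: 7w₀L³/(360EI) = 328.4/EI
  span BC: triangular load, peak 24.5: 7w₀L³/(360EI) = 705.8/EI
  relative rotation θ_0 = (328.4 + 705.8)/EI = 1034/EI
A unit hogging moment at B produces rotation L₁/(3EI) + L₂/(3EI) = 6.967/EI.
Compatibility: M_B·(L₁+L₂)/(3EI) = θ_0, giving M_B = 148.5 kN·m (hogging).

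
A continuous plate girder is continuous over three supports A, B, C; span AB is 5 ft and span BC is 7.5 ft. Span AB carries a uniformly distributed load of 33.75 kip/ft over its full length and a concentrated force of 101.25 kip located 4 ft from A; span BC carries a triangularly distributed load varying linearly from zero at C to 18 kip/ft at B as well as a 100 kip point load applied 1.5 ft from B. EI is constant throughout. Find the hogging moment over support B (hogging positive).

Release continuity at B by inserting a hinge; the redundant is the internal moment M_B. The primary structure is two simply-supported spans AB and BC.
End slopes at the hinge B, treating each span as simply supported:
  span AB: UDL 33.75: wL³/(24EI) = 175.8/EI
  span AB: point load 101.25 at a = 4: Pab(L + a)/(6LEI) = 121.5/EI
  span BC: triangular load, peak 18: w₀L³/(45EI) = 168.8/EI
  span BC: point load 100 at a = 1.5: Pab(L + b)/(6LEI) = 270/EI
  relative rotation θ_0 = (297.3 + 438.8)/EI = 736/EI
A unit hogging moment at B produces rotation L₁/(3EI) + L₂/(3EI) = 4.167/EI.
Slope continuity at B: θ_0 = M_B·4.167/EI, so M_B = 736/4.167 = 176.6 kip·ft (hogging).

M_B = 176.6 kip·ft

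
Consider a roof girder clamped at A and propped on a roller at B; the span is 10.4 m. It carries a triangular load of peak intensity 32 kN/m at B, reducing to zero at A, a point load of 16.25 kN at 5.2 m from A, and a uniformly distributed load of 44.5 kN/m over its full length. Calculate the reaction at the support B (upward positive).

Release the roller at B. Primary structure: cantilever fixed at A.
Free-end deflection of the primary structure under the applied loading (downward +):
  triangular load, peak 32 at the free end: 11w₀L⁴/(120EI) = 34316/EI
  point load 16.25 at a = 5.2: Pa²(3L − a)/(6EI) = 1904/EI
  UDL 44.5: wL⁴/(8EI) = 65073/EI
  δ_0 = 101293/EI
Tip deflection under a unit load at B: L³/(3EI) = 375/EI.
Compatibility at B: δ_0 − R_B·δ_{BB} = 0, so R_B = 101293/375 = 270.1 kN.

R_B = 270.1 kN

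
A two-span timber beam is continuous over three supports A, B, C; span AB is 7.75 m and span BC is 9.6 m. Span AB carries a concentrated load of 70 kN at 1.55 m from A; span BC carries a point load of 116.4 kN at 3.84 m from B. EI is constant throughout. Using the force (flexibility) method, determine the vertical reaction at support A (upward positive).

R_A = 37.68 kN

Insert a hinge at B; M_B is the redundant, and each span becomes simply supported.
Rotations at B on the released spans (each span's end-slope, ×1/EI):
  span AB: point load 70 at a = 1.55: Pab(L + a)/(6LEI) = 134.5/EI
  span BC: point load 116.4 at a = 3.84: Pab(L + b)/(6LEI) = 686.6/EI
  relative rotation θ_0 = (134.5 + 686.6)/EI = 821.1/EI
A unit hogging moment at B produces rotation L₁/(3EI) + L₂/(3EI) = 5.783/EI.
Slope continuity at B: θ_0 = M_B·5.783/EI, so M_B = 821.1/5.783 = 142 kN·m (hogging).
Span AB, ΣM about A with M_B applied at B: R_B^{AB}·7.75 = 108.5 + 142, so R_B^{AB} = 32.32 kN and R_A = 70 − 32.32 = 37.68 kN.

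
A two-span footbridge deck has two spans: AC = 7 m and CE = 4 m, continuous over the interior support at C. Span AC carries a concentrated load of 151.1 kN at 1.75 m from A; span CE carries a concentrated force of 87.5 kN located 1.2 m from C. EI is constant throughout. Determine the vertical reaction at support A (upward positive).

R_A = 98.81 kN

Take M_C as the redundant. Released structure: two simple spans AC and CE with a hinge at C.
Rotations at C on the released spans (each span's end-slope, ×1/EI):
  span AC: point load 151.1 at a = 1.75: Pab(L + a)/(6LEI) = 289.2/EI
  span CE: point load 87.5 at a = 1.2: Pab(L + b)/(6LEI) = 83.3/EI
  relative rotation θ_0 = (289.2 + 83.3)/EI = 372.5/EI
A unit hogging moment at C produces rotation L₁/(3EI) + L₂/(3EI) = 3.667/EI.
Compatibility: M_C·(L₁+L₂)/(3EI) = θ_0, giving M_C = 101.6 kN·m (hogging).
Span AC, ΣM about A with M_C applied at C: R_C^{AC}·7 = 264.4 + 101.6, so R_C^{AC} = 52.29 kN and R_A = 151.1 − 52.29 = 98.81 kN.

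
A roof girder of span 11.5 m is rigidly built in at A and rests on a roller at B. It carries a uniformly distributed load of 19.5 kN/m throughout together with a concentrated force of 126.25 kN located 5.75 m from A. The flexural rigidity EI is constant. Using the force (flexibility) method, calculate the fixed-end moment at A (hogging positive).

M_A = 594.6 kN·m

Choose R_B as the redundant. The primary structure is the cantilever fixed at A.
Primary-structure tip deflection at B by superposition:
  UDL 19.5: wL⁴/(8EI) = 42632/EI
  point load 126.25 at a = 5.75: Pa²(3L − a)/(6EI) = 20001/EI
  δ_0 = 62633/EI
Tip deflection under a unit load at B: L³/(3EI) = 507/EI.
Compatibility at B: δ_0 − R_B·δ_{BB} = 0, so R_B = 62633/507 = 123.5 kN.
Moment equilibrium about A: M_A = Σ(load moments about A) − R_B·L = 2015 − 123.5×11.5 = 594.6 kN·m.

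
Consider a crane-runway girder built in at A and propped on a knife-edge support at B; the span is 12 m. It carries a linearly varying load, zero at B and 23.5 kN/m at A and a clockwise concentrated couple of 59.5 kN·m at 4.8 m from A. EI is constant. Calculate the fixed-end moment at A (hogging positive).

Remove the prop at B; the released (primary) structure is a cantilever built in at A.
Primary-structure tip deflection at B by superposition:
  triangular load, peak 23.5 at the fixed end: w₀L⁴/(30EI) = 16243/EI
  clockwise couple 59.5 at a = 4.8: M₀a(2L − a)/(2EI) = 2742/EI
  δ_0 = 18985/EI
Flexibility coefficient — unit upward force at B: δ_{BB} = L³/(3EI) = 576/EI.
Compatibility at B: δ_0 − R_B·δ_{BB} = 0, so R_B = 18985/576 = 32.96 kN.
Moment equilibrium about A: M_A = Σ(load moments about A) − R_B·L = 623.5 − 32.96×12 = 228 kN·m.

M_A = 228 kN·m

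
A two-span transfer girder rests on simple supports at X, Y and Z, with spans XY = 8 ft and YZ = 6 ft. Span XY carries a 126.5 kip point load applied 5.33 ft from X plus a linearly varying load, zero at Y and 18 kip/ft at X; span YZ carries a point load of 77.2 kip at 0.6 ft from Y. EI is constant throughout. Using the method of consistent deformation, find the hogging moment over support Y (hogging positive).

Take M_Y as the redundant. Released structure: two simple spans XY and YZ with a hinge at Y.
End slopes at the hinge Y, treating each span as simply supported:
  span XY: point load 126.5 at a = 5.33: Pab(L + a)/(6LEI) = 499.9/EI
  span XY: triangular load, peak 18: 7w₀L³/(360EI) = 179.2/EI
  span YZ: point load 77.2 at a = 0.6: Pab(L + b)/(6LEI) = 79.21/EI
  relative rotation θ_0 = (679.1 + 79.21)/EI = 758.3/EI
A unit hogging moment at Y produces rotation L₁/(3EI) + L₂/(3EI) = 4.667/EI.
Compatibility: M_Y·(L₁+L₂)/(3EI) = θ_0, giving M_Y = 162.5 kip·ft (hogging).

M_Y = 162.5 kip·ft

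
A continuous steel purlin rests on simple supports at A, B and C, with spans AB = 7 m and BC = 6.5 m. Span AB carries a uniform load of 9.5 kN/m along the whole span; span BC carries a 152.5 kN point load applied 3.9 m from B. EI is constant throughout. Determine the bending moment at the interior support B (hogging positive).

Release continuity at B by inserting a hinge; the redundant is the internal moment M_B. The primary structure is two simply-supported spans AB and BC.
Discontinuity in slope at B on the released structure — sum the simple-span end rotations:
  span AB: UDL 9.5: wL³/(24EI) = 135.8/EI
  span BC: point load 152.5 at a = 3.9: Pab(L + b)/(6LEI) = 360.8/EI
  relative rotation θ_0 = (135.8 + 360.8)/EI = 496.6/EI
A unit hogging moment at B produces rotation L₁/(3EI) + L₂/(3EI) = 4.5/EI.
Slope continuity at B: θ_0 = M_B·4.5/EI, so M_B = 496.6/4.5 = 110.4 kN·m (hogging).

M_B = 110.4 kN·m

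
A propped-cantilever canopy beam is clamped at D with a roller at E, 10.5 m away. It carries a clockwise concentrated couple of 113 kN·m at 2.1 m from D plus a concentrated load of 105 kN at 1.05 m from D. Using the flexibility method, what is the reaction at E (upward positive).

R_E = 7.334 kN

Take the reaction at E as the redundant and release it; the primary structure is a cantilever fixed at D.
Downward deflection at the released point E due to the loads:
  clockwise couple 113 at a = 2.1: M₀a(2L − a)/(2EI) = 2242/EI
  point load 105 at a = 1.05: Pa²(3L − a)/(6EI) = 587.5/EI
  δ_0 = 2830/EI
Flexibility coefficient — unit upward force at E: δ_{EE} = L³/(3EI) = 385.9/EI.
Compatibility at E: δ_0 − R_E·δ_{EE} = 0, so R_E = 2830/385.9 = 7.334 kN.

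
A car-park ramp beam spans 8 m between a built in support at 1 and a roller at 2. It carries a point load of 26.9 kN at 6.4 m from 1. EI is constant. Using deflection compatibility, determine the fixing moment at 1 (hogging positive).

Remove the prop at 2; the released (primary) structure is a cantilever built in at 1.
Free-end deflection of the primary structure under the applied loading (downward +):
  point load 26.9 at a = 6.4: Pa²(3L − a)/(6EI) = 3232/EI
Flexibility coefficient — unit upward force at 2: δ_{22} = L³/(3EI) = 170.7/EI.
The prop prevents deflection at 2: R_2 = δ_0/δ_{22} = 3232/170.7 = 18.94 kN.
Moment equilibrium about 1: M_1 = Σ(load moments about 1) − R_2·L = 172.2 − 18.94×8 = 20.66 kN·m.

M_1 = 20.66 kN·m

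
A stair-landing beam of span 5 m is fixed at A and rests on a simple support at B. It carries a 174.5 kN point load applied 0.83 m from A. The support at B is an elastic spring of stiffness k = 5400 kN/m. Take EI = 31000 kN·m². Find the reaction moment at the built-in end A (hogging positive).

Choose R_B as the redundant. The primary structure is the cantilever fixed at A.
Primary-structure tip deflection at B by superposition:
  point load 174.5 at a = 0.83: Pa²(3L − a)/(6EI) = 283.9/EI
Flexibility coefficient — unit upward force at B: δ_{BB} = L³/(3EI) = 41.67/EI.
With EI = 31000 kN·m²: δ_0 = 0.009158 m and δ_{BB} = 0.001344 m/kN.
Compatibility — the spring shortens by R_B/k under the reaction it provides: δ_0 − R_B·δ_{BB} = R_B/k. With 1/k = 0.000185 m/kN, R_B = δ_0 / (δ_{BB} + 1/k) = 0.009158 / (0.001344 + 0.000185) = 5.989 kN.
Moment equilibrium about A: M_A = Σ(load moments about A) − R_B·L = 144.8 − 5.989×5 = 114.9 kN·m.

M_A = 114.9 kN·m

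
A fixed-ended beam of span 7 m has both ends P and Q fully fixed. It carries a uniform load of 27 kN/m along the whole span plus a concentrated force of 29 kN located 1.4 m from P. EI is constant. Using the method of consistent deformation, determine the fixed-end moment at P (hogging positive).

M_P = 136.2 kN·m

Release both end moments; the primary structure is a simply-supported span PQ with redundants M_P and M_Q.
Simple-span end rotations at P and Q under the given loads:
  at P: UDL 27: wL³/(24EI) = 385.9/EI
  at Q: UDL 27: wL³/(24EI) = 385.9/EI
  at P: point load 29 at a = 1.4: Pab(L + b)/(6LEI) = 68.21/EI
  at Q: point load 29 at a = 1.4: Pab(L + a)/(6LEI) = 45.47/EI
  θ_P0 = 454.1/EI,  θ_Q0 = 431.3/EI
Flexibility coefficients: a unit moment at one end gives L/(3EI) there and L/(6EI) at the far end, so f₁₁ = f₂₂ = 2.333/EI and f₁₂ = f₂₁ = 1.167/EI.
Compatibility — zero rotation at each built-in end:
  2.333 M_P + 1.167 M_Q = 454.1
  1.167 M_P + 2.333 M_Q = 431.3
Solving the pair gives M_P = 136.2 kN·m and M_Q = 116.7 kN·m (hogging).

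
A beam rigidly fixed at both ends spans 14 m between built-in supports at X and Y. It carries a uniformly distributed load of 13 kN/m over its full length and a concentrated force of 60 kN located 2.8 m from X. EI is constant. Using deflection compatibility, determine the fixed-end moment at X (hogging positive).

Release both end moments; the primary structure is a simply-supported span XY with redundants M_X and M_Y.
End rotations of the released simple span under the applied load (×1/EI):
  at X: UDL 13: wL³/(24EI) = 1486/EI
  at Y: UDL 13: wL³/(24EI) = 1486/EI
  at X: point load 60 at a = 2.8: Pab(L + b)/(6LEI) = 564.5/EI
  at Y: point load 60 at a = 2.8: Pab(L + a)/(6LEI) = 376.3/EI
  θ_X0 = 2051/EI,  θ_Y0 = 1863/EI
Flexibility coefficients: a unit moment at one end gives L/(3EI) there and L/(6EI) at the far end, so f₁₁ = f₂₂ = 4.667/EI and f₁₂ = f₂₁ = 2.333/EI.
Compatibility — zero rotation at each built-in end:
  4.667 M_X + 2.333 M_Y = 2051
  2.333 M_X + 4.667 M_Y = 1863
Solving the pair gives M_X = 319.9 kN·m and M_Y = 239.2 kN·m (hogging).

M_X = 319.9 kN·m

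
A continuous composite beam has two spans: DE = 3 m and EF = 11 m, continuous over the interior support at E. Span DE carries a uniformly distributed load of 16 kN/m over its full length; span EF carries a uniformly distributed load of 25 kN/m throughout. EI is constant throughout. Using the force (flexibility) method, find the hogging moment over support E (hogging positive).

Insert a hinge at E; M_E is the redundant, and each span becomes simply supported.
Rotations at E on the released spans (each span's end-slope, ×1/EI):
  span DE: UDL 16: wL³/(24EI) = 18/EI
  span EF: UDL 25: wL³/(24EI) = 1386/EI
  relative rotation θ_0 = (18 + 1386)/EI = 1404/EI
A unit hogging moment at E produces rotation L₁/(3EI) + L₂/(3EI) = 4.667/EI.
Compatibility: M_E·(L₁+L₂)/(3EI) = θ_0, giving M_E = 301 kN·m (hogging).

M_E = 301 kN·m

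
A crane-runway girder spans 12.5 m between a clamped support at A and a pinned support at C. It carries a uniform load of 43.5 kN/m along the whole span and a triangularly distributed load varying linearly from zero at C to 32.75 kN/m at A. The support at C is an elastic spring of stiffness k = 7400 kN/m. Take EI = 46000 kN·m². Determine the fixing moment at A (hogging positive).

Remove the prop at C; the released (primary) structure is a cantilever built in at A.
Free-end deflection of the primary structure under the applied loading (downward +):
  UDL 43.5: wL⁴/(8EI) = 132751/EI
  triangular load, peak 32.75 at the fixed end: w₀L⁴/(30EI) = 26652/EI
  δ_0 = 159403/EI
Flexibility coefficient — unit upward force at C: δ_{CC} = L³/(3EI) = 651/EI.
With EI = 46000 kN·m²: δ_0 = 3.4653 m and δ_{CC} = 0.014153 m/kN.
Compatibility — the spring shortens by R_C/k under the reaction it provides: δ_0 − R_C·δ_{CC} = R_C/k. With 1/k = 0.000135 m/kN, R_C = δ_0 / (δ_{CC} + 1/k) = 3.4653 / (0.014153 + 0.000135) = 242.5 kN.
Moment equilibrium about A: M_A = Σ(load moments about A) − R_C·L = 4251 − 242.5×12.5 = 1220 kN·m.

M_A = 1220 kN·m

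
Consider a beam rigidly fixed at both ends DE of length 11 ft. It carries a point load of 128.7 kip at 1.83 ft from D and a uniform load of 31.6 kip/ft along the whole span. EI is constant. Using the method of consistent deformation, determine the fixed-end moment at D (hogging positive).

M_D = 482.3 kip·ft

Release both end moments; the primary structure is a simply-supported span DE with redundants M_D and M_E.
End rotations of the released simple span under the applied load (×1/EI):
  at D: point load 128.7 at a = 1.83: Pab(L + b)/(6LEI) = 660/EI
  at E: point load 128.7 at a = 1.83: Pab(L + a)/(6LEI) = 419.8/EI
  at D: UDL 31.6: wL³/(24EI) = 1752/EI
  at E: UDL 31.6: wL³/(24EI) = 1752/EI
  θ_D0 = 2413/EI,  θ_E0 = 2172/EI
Flexibility coefficients: a unit moment at one end gives L/(3EI) there and L/(6EI) at the far end, so f₁₁ = f₂₂ = 3.667/EI and f₁₂ = f₂₁ = 1.833/EI.
Compatibility — zero rotation at each built-in end:
  3.667 M_D + 1.833 M_E = 2413
  1.833 M_D + 3.667 M_E = 2172
Solving the pair gives M_D = 482.3 kip·ft and M_E = 351.3 kip·ft (hogging).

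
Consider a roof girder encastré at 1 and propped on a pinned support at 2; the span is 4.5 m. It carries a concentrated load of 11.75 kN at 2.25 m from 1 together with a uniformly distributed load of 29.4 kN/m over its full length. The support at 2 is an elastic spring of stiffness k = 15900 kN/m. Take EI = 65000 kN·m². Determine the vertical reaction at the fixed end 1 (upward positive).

Choose R_2 as the redundant. The primary structure is the cantilever fixed at 1.
Free-end deflection of the primary structure under the applied loading (downward +):
  point load 11.75 at a = 2.25: Pa²(3L − a)/(6EI) = 111.5/EI
  UDL 29.4: wL⁴/(8EI) = 1507/EI
  δ_0 = 1619/EI
Flexibility coefficient — unit upward force at 2: δ_{22} = L³/(3EI) = 30.38/EI.
With EI = 65000 kN·m²: δ_0 = 0.0249 m and δ_{22} = 0.000467 m/kN.
Compatibility — the spring shortens by R_2/k under the reaction it provides: δ_0 − R_2·δ_{22} = R_2/k. With 1/k = 0.000063 m/kN, R_2 = δ_0 / (δ_{22} + 1/k) = 0.0249 / (0.000467 + 0.000063) = 46.96 kN.
Vertical equilibrium: R_1 = ΣP − R_2 = 144.1 − 46.96 = 97.09 kN.

R_1 = 97.09 kN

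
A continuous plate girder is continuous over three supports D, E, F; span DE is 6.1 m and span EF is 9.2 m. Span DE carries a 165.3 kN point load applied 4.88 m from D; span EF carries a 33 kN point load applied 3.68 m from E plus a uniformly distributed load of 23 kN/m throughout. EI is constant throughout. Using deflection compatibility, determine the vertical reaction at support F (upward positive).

R_F = 92.99 kN

Take M_E as the redundant. Released structure: two simple spans DE and EF with a hinge at E.
Discontinuity in slope at E on the released structure — sum the simple-span end rotations:
  span DE: point load 165.3 at a = 4.88: Pab(L + a)/(6LEI) = 295.2/EI
  span EF: point load 33 at a = 3.68: Pab(L + b)/(6LEI) = 178.8/EI
  span EF: UDL 23: wL³/(24EI) = 746.2/EI
  relative rotation θ_0 = (295.2 + 925)/EI = 1220/EI
A unit hogging moment at E produces rotation L₁/(3EI) + L₂/(3EI) = 5.1/EI.
Slope continuity at E: θ_0 = M_E·5.1/EI, so M_E = 1220/5.1 = 239.3 kN·m (hogging).
Span EF, ΣM about F: R_E^{EF}·9.2 = 1156 + 239.3, so R_E^{EF} = 151.6 kN and R_F = 244.6 − 151.6 = 92.99 kN.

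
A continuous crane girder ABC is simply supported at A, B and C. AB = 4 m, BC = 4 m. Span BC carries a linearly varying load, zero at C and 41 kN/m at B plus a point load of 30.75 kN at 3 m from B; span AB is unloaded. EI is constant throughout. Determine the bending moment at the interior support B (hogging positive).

Release continuity at B by inserting a hinge; the redundant is the internal moment M_B. The primary structure is two simply-supported spans AB and BC.
Rotations at B on the released spans (each span's end-slope, ×1/EI):
  span BC: triangular load, peak 41: w₀L³/(45EI) = 58.31/EI
  span BC: point load 30.75 at a = 3: Pab(L + b)/(6LEI) = 19.22/EI
  relative rotation θ_0 = (0 + 77.53)/EI = 77.53/EI
A unit hogging moment at B produces rotation L₁/(3EI) + L₂/(3EI) = 2.667/EI.
Slope continuity at B: θ_0 = M_B·2.667/EI, so M_B = 77.53/2.667 = 29.07 kN·m (hogging).

M_B = 29.07 kN·m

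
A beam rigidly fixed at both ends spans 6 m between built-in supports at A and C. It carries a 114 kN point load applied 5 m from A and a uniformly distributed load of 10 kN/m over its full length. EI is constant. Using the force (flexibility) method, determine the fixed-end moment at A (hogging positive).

M_A = 45.83 kN·m

Release both end moments; the primary structure is a simply-supported span AC with redundants M_A and M_C.
On the primary (simply-supported) span, the end slopes from the loading are:
  at A: point load 114 at a = 5: Pab(L + b)/(6LEI) = 110.8/EI
  at C: point load 114 at a = 5: Pab(L + a)/(6LEI) = 174.2/EI
  at A: UDL 10: wL³/(24EI) = 90/EI
  at C: UDL 10: wL³/(24EI) = 90/EI
  θ_A0 = 200.8/EI,  θ_C0 = 264.2/EI
Flexibility coefficients: a unit moment at one end gives L/(3EI) there and L/(6EI) at the far end, so f₁₁ = f₂₂ = 2/EI and f₁₂ = f₂₁ = 1/EI.
Compatibility — zero rotation at each built-in end:
  2 M_A + 1 M_C = 200.8
  1 M_A + 2 M_C = 264.2
Solving the pair gives M_A = 45.83 kN·m and M_C = 109.2 kN·m (hogging).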